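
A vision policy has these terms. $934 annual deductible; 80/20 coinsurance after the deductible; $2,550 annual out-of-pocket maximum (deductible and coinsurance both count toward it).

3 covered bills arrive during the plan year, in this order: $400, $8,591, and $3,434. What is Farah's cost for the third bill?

$4.60

Bill 1, $400: fully absorbed by the deductible. Cost to member: $400. OOP to date $400.
Bill 2, $8,591: deductible takes $534, $8,057 remains; member's 20% is $1,611.40. Cost to member: $2,145.40. OOP to date $2,545.40.
Bill 3, $3,434: deductible already satisfied, so member's share is 20% × $3,434 = $686.80. That would push OOP to $3,232.20, over the $2,550 cap, so member pays $2,550 − $2,545.40 = $4.60.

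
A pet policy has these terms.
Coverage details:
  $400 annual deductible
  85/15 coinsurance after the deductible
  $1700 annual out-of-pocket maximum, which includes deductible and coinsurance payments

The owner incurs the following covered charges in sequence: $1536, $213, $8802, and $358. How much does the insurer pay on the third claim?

$7704.35

Claim 1 ($1536): $400 to deductible, leaving $1136; coinsurance $1136 × 15% = $170.40. Owner pays $570.40; OOP now $570.40. Plan pays $1536 − $570.40 = $965.60.
Claim 2 ($213): deductible already satisfied, so owner's share is 15% × $213 = $31.95. Cost to owner: $31.95. OOP to date $602.35. Plan pays $213 − $31.95 = $181.05.
Claim 3 ($8802): deductible met; 15% of $8802 = $1320.30. OOP would hit $1922.65 > $1700, so the cap limits the owner to $1700 − $602.35 = $1097.65. Insurer: $8802 − $1097.65 = $7704.35.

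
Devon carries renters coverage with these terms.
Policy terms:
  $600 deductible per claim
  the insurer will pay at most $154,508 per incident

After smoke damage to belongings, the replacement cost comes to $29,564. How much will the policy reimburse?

After the deductible, $29,564 − $600 = $28,964 remains.
$28,964 ≤ $154,508, so the limit doesn't bind; insurer pays $28,964.

$28,964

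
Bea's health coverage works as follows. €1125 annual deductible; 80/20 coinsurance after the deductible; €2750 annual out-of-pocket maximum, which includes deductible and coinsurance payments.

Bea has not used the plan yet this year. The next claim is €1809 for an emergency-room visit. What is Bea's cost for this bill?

€1261.80

Nothing has been paid toward the €1125 deductible, so the first €1125 of this charge is applied there.
That leaves €1809 − €1125 = €684 for coinsurance.
Patient's 20% share of €684 is €136.80.
Patient responsibility before any cap: €1125 + €136.80 = €1261.80.
Cumulative spending €0 + €1261.80 = €1261.80 stays under the €2750 maximum.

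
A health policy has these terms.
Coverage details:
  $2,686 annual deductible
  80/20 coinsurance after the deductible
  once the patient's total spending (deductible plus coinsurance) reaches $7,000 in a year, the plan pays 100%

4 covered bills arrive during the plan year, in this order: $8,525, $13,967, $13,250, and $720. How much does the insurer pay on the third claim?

Claim 1 — $8,525: $2,686 to deductible, leaving $5,839; coinsurance $5,839 × 20% = $1,167.80. Patient owes $3,853.80 (running OOP $3,853.80). Insurer: $8,525 − $3,853.80 = $4,671.20.
Claim 2 — $13,967: deductible already satisfied, so patient's share is 20% × $13,967 = $2,793.40. Cost to patient: $2,793.40. OOP to date $6,647.20. Insurer: $13,967 − $2,793.40 = $11,173.60.
Claim 3 — $13,250: 20% coinsurance on $13,250 = $2,650. That would push OOP to $9,297.20, over the $7,000 cap, so patient pays $7,000 − $6,647.20 = $352.80. Insurer: $13,250 − $352.80 = $12,897.20.

$12,897.20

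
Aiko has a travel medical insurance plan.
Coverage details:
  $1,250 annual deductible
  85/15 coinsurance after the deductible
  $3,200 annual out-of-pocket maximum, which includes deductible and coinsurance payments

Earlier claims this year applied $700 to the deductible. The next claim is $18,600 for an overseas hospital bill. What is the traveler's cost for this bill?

$2,500

Deductible still to meet: $1,250 − $700 = $550.
After the $550 deductible portion, $18,600 − $550 = $18,050 is subject to coinsurance.
Coinsurance: $18,050 × 15% = $2,707.50.
So the traveler owes $550 + $2,707.50 = $3,257.50 before any cap.
Adding $3,257.50 to the $700 already spent would give $3,957.50, which exceeds the $3,200 cap; the traveler pays just $3,200 − $700 = $2,500.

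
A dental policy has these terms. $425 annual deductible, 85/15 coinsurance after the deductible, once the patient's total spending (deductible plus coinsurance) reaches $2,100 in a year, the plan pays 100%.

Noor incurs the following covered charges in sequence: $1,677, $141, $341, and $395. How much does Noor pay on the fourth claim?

Claim 1 — $1,677: deductible takes $425, $1,252 remains; 15% of $1,252 = $187.80. Patient pays $612.80; OOP now $612.80.
Claim 2 — $141: deductible already satisfied, so patient's share is 15% × $141 = $21.15. Cost to patient: $21.15. OOP to date $633.95.
Claim 3 — $341: deductible met; 15% of $341 = $51.15. Patient owes $51.15 (running OOP $685.10).
Claim 4 — $395: deductible met; 15% of $395 = $59.25. Patient pays $59.25; OOP now $744.35.

$59.25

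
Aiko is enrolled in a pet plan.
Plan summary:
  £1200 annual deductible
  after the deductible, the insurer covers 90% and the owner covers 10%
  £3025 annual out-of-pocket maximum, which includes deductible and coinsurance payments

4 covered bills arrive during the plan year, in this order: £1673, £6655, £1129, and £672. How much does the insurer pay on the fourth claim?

£604.80

Claim 1 (£1673): £1200 finishes the deductible; £473 goes to coinsurance; owner's 10% is £47.30. Cost to owner: £1247.30. OOP to date £1247.30. Plan pays £1673 − £1247.30 = £425.70.
Claim 2 (£6655): deductible already satisfied, so owner's share is 10% × £6655 = £665.50. Owner pays £665.50; OOP now £1912.80. Plan pays £6655 − £665.50 = £5989.50.
Claim 3 (£1129): deductible already satisfied, so owner's share is 10% × £1129 = £112.90. Cost to owner: £112.90. OOP to date £2025.70. Insurer: £1129 − £112.90 = £1016.10.
Claim 4 (£672): deductible met; 10% of £672 = £67.20. Owner pays £67.20; OOP now £2092.90. Insurer: £672 − £67.20 = £604.80.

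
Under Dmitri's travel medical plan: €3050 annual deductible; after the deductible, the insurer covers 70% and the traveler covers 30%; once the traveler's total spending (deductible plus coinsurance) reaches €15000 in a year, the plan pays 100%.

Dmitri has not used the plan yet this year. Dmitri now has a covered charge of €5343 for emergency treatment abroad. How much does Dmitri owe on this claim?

Nothing has been paid toward the €3050 deductible, so the first €3050 of this charge is applied there.
After the €3050 deductible portion, €5343 − €3050 = €2293 is subject to coinsurance.
30% of €2293 = €687.90 falls to the traveler.
So the traveler owes €3050 + €687.90 = €3737.90 before any cap.
Cumulative spending €0 + €3737.90 = €3737.90 stays under the €15000 maximum.

€3737.90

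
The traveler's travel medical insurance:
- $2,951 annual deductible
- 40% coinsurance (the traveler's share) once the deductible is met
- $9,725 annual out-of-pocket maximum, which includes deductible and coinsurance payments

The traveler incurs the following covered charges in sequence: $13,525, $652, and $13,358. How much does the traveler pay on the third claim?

Claim 1 ($13,525): $2,951 finishes the deductible; $10,574 goes to coinsurance; 40% of $10,574 = $4,229.60. Cost to traveler: $7,180.60. OOP to date $7,180.60.
Claim 2 ($652): deductible met; 40% of $652 = $260.80. Cost to traveler: $260.80. OOP to date $7,441.40.
Claim 3 ($13,358): 40% coinsurance on $13,358 = $5,343.20. That would push OOP to $12,784.60, over the $9,725 cap, so traveler pays $9,725 − $7,441.40 = $2,283.60.

$2,283.60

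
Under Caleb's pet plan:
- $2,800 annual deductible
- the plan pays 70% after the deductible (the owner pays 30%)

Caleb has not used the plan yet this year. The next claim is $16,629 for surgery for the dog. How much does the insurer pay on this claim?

$9,680.30

Deductible not yet touched, so the first $2,800 of the bill goes to the deductible.
The remaining $13,829 (= $16,629 − $2,800) moves to coinsurance.
Coinsurance: $13,829 × 30% = $4,148.70.
So the owner owes $2,800 + $4,148.70 = $6,948.70.
The insurer covers the remainder: $16,629 − $6,948.70 = $9,680.30.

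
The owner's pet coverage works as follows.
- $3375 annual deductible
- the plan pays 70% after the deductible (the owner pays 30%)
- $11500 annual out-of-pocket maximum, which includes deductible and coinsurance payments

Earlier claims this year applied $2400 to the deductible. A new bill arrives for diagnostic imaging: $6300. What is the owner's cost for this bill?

$2572.50

Remaining deductible: $3375 − $2400 = $975.
That leaves $6300 − $975 = $5325 for coinsurance.
Owner's 30% share of $5325 is $1597.50.
Owner responsibility before any cap: $975 + $1597.50 = $2572.50.
Cumulative spending $2400 + $2572.50 = $4972.50 stays under the $11500 maximum.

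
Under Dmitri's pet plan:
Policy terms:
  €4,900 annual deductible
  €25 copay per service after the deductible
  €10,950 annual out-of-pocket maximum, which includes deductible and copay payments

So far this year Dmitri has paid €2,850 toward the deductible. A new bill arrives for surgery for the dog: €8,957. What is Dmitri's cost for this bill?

Remaining deductible: €4,900 − €2,850 = €2,050.
The remaining €6,907 (= €8,957 − €2,050) moves to the copay.
Copay on this service: €25.
So the owner owes €2,050 + €25 = €2,075 before any cap.
Total out-of-pocket so far would be €2,850 + €2,075 = €4,925, below the €10,950 cap — no reduction.

€2,075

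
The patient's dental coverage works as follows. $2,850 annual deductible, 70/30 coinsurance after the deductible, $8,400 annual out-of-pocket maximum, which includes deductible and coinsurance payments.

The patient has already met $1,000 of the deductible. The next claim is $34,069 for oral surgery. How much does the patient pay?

$7,400

Remaining deductible: $2,850 − $1,000 = $1,850.
The remaining $32,219 (= $34,069 − $1,850) moves to coinsurance.
Patient's 30% share of $32,219 is $9,665.70.
That puts the patient's cost at $1,850 + $9,665.70 = $11,515.70 before any cap.
That would bring total out-of-pocket to $12,515.70, past the $8,400 cap. The patient is capped at $8,400 − $1,000 = $7,400 on this claim.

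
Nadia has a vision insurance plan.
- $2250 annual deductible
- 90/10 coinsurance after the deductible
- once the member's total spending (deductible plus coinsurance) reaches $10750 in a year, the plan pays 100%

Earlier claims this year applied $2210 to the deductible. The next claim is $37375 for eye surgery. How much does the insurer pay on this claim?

$33601.50

Deductible still to meet: $2250 − $2210 = $40.
That leaves $37375 − $40 = $37335 for coinsurance.
10% of $37335 = $3733.50 falls to the member.
So the member owes $40 + $3733.50 = $3773.50 before any cap.
Total out-of-pocket so far would be $2210 + $3773.50 = $5983.50, below the $10750 cap — no reduction.
The insurer covers the remainder: $37375 − $3773.50 = $33601.50.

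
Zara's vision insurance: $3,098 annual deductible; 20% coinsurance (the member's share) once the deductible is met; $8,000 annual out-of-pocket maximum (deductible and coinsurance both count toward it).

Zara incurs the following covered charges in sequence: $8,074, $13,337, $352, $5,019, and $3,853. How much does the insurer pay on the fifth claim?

#1 ($8,074): $3,098 finishes the deductible; $4,976 goes to coinsurance; member's 20% is $995.20. Member pays $4,093.20; OOP now $4,093.20. Plan pays $8,074 − $4,093.20 = $3,980.80.
#2 ($13,337): deductible met; 20% of $13,337 = $2,667.40. Member pays $2,667.40; OOP now $6,760.60. Plan pays $13,337 − $2,667.40 = $10,669.60.
#3 ($352): 20% coinsurance on $352 = $70.40. Cost to member: $70.40. OOP to date $6,831. Insurer: $352 − $70.40 = $281.60.
#4 ($5,019): deductible met; 20% of $5,019 = $1,003.80. Cost to member: $1,003.80. OOP to date $7,834.80. Plan pays $5,019 − $1,003.80 = $4,015.20.
#5 ($3,853): 20% coinsurance on $3,853 = $770.60. Adding that to $7,834.80 gives $8,605.40, past the $8,000 cap; member pays only $8,000 − $7,834.80 = $165.20. Insurer: $3,853 − $165.20 = $3,687.80.

$3,687.80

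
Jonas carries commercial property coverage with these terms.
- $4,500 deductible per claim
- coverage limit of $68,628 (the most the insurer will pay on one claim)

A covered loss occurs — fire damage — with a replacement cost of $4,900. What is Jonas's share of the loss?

After the deductible, $4,900 − $4,500 = $400 remains.
$400 ≤ $68,628, so the limit doesn't bind; insurer pays $400.
Business's share is the uncovered remainder: $4,900 − $400 = $4,500.

$4,500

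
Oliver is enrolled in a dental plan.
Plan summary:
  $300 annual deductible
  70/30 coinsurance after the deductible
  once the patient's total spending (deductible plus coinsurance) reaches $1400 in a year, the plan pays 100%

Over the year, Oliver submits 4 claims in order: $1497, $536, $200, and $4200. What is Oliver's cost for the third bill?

Bill 1, $1497: $300 finishes the deductible; $1197 goes to coinsurance; coinsurance $1197 × 30% = $359.10. Cost to patient: $659.10. OOP to date $659.10.
Bill 2, $536: 30% coinsurance on $536 = $160.80. Cost to patient: $160.80. OOP to date $819.90.
Bill 3, $200: deductible met; 30% of $200 = $60. Patient pays $60; OOP now $879.90.

$60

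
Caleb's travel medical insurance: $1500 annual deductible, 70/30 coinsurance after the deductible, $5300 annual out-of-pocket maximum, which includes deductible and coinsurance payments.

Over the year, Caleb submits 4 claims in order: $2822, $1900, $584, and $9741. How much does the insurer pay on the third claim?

#1 ($2822): $1500 finishes the deductible; $1322 goes to coinsurance; traveler's 30% is $396.60. Cost to traveler: $1896.60. OOP to date $1896.60. Plan pays $2822 − $1896.60 = $925.40.
#2 ($1900): deductible met; 30% of $1900 = $570. Traveler pays $570; OOP now $2466.60. Insurer: $1900 − $570 = $1330.
#3 ($584): deductible already satisfied, so traveler's share is 30% × $584 = $175.20. Traveler owes $175.20 (running OOP $2641.80). Plan pays $584 − $175.20 = $408.80.

$408.80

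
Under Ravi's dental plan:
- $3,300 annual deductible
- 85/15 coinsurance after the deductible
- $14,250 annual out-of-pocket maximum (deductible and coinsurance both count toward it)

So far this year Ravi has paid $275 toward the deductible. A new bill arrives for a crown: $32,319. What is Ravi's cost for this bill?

Remaining deductible: $3,300 − $275 = $3,025.
After the $3,025 deductible portion, $32,319 − $3,025 = $29,294 is subject to coinsurance.
15% of $29,294 = $4,394.10 falls to the patient.
That puts the patient's cost at $3,025 + $4,394.10 = $7,419.10 before any cap.
Cumulative spending $275 + $7,419.10 = $7,694.10 stays under the $14,250 maximum.

$7,419.10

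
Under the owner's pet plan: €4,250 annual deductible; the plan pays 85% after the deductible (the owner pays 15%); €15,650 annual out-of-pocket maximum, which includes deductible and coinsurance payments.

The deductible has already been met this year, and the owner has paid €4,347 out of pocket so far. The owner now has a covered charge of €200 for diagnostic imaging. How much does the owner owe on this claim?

The deductible is already satisfied, so the full bill goes to coinsurance.
Coinsurance: €200 × 15% = €30.
Year-to-date out-of-pocket becomes €4,347 + €30 = €4,377, still under the €15,650 maximum, so no cap applies.

€30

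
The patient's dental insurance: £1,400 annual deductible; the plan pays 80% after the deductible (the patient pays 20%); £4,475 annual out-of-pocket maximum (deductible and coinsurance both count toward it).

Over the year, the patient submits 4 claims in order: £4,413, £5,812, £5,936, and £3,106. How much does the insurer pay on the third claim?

#1 (£4,413): £1,400 to deductible, leaving £3,013; coinsurance £3,013 × 20% = £602.60. Patient owes £2,002.60 (running OOP £2,002.60). Insurer: £4,413 − £2,002.60 = £2,410.40.
#2 (£5,812): deductible already satisfied, so patient's share is 20% × £5,812 = £1,162.40. Patient pays £1,162.40; OOP now £3,165. Plan pays £5,812 − £1,162.40 = £4,649.60.
#3 (£5,936): 20% coinsurance on £5,936 = £1,187.20. Cost to patient: £1,187.20. OOP to date £4,352.20. Insurer: £5,936 − £1,187.20 = £4,748.80.

£4,748.80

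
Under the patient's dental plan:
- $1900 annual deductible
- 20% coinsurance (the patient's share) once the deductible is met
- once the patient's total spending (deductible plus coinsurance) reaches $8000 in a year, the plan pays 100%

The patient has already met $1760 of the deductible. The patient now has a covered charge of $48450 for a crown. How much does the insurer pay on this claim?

Remaining deductible: $1900 − $1760 = $140.
That leaves $48450 − $140 = $48310 for coinsurance.
Patient's 20% share of $48310 is $9662.
Patient responsibility before any cap: $140 + $9662 = $9802.
That would bring total out-of-pocket to $11562, past the $8000 cap. The patient is capped at $8000 − $1760 = $6240 on this claim.
Insurer pays the balance: $48450 − $6240 = $42210.

$42210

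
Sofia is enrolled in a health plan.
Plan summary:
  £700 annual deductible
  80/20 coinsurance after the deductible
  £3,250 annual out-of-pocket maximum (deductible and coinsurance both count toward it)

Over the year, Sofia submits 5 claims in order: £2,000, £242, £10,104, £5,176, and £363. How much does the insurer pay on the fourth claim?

Bill 1, £2,000: £700 finishes the deductible; £1,300 goes to coinsurance; patient's 20% is £260. Patient owes £960 (running OOP £960). Plan pays £2,000 − £960 = £1,040.
Bill 2, £242: deductible already satisfied, so patient's share is 20% × £242 = £48.40. Patient pays £48.40; OOP now £1,008.40. Insurer: £242 − £48.40 = £193.60.
Bill 3, £10,104: deductible met; 20% of £10,104 = £2,020.80. Patient pays £2,020.80; OOP now £3,029.20. Plan pays £10,104 − £2,020.80 = £8,083.20.
Bill 4, £5,176: deductible already satisfied, so patient's share is 20% × £5,176 = £1,035.20. OOP would hit £4,064.40 > £3,250, so the cap limits the patient to £3,250 − £3,029.20 = £220.80. Insurer: £5,176 − £220.80 = £4,955.20.

£4,955.20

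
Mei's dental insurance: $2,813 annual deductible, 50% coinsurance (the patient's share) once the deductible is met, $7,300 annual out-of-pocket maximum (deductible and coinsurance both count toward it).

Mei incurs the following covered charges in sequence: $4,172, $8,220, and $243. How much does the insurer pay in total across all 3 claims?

Claim 1 ($4,172): $2,813 to deductible, leaving $1,359; coinsurance $1,359 × 50% = $679.50. Cost to patient: $3,492.50. OOP to date $3,492.50. Insurer: $4,172 − $3,492.50 = $679.50.
Claim 2 ($8,220): deductible met; 50% of $8,220 = $4,110. That would push OOP to $7,602.50, over the $7,300 cap, so patient pays $7,300 − $3,492.50 = $3,807.50. Plan pays $8,220 − $3,807.50 = $4,412.50.
Claim 3 ($243): deductible met; 50% of $243 = $121.50. OOP would hit $7,421.50 > $7,300, so the cap limits the patient to $7,300 − $7,300 = $0. Insurer: $243 − $0 = $243.
Insurer total = bills − patient's total = $12,635 − $7,300 = $5,335.

$5,335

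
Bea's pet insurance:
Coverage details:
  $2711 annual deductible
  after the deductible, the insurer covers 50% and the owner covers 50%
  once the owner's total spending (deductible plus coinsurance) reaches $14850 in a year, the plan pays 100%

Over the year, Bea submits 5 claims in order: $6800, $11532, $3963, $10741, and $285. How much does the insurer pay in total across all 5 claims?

Claim 1 — $6800: $2711 finishes the deductible; $4089 goes to coinsurance; owner's 50% is $2044.50. Owner pays $4755.50; OOP now $4755.50. Plan pays $6800 − $4755.50 = $2044.50.
Claim 2 — $11532: deductible already satisfied, so owner's share is 50% × $11532 = $5766. Owner owes $5766 (running OOP $10521.50). Insurer: $11532 − $5766 = $5766.
Claim 3 — $3963: deductible already satisfied, so owner's share is 50% × $3963 = $1981.50. Owner pays $1981.50; OOP now $12503. Plan pays $3963 − $1981.50 = $1981.50.
Claim 4 — $10741: 50% coinsurance on $10741 = $5370.50. That would push OOP to $17873.50, over the $14850 cap, so owner pays $14850 − $12503 = $2347. Insurer: $10741 − $2347 = $8394.
Claim 5 — $285: 50% coinsurance on $285 = $142.50. That would push OOP to $14992.50, over the $14850 cap, so owner pays $14850 − $14850 = $0. Insurer: $285 − $0 = $285.
Insurer total: $2044.50 + $5766 + $1981.50 + $8394 + $285 = $18471.

$18471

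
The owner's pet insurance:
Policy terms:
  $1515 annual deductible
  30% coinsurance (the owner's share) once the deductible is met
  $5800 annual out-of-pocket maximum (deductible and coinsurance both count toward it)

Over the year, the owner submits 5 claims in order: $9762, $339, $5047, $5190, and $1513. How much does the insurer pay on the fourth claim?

$4994.90

Bill 1, $9762: deductible takes $1515, $8247 remains; owner's 30% is $2474.10. Owner owes $3989.10 (running OOP $3989.10). Plan pays $9762 − $3989.10 = $5772.90.
Bill 2, $339: deductible already satisfied, so owner's share is 30% × $339 = $101.70. Owner owes $101.70 (running OOP $4090.80). Insurer: $339 − $101.70 = $237.30.
Bill 3, $5047: deductible met; 30% of $5047 = $1514.10. Owner owes $1514.10 (running OOP $5604.90). Insurer: $5047 − $1514.10 = $3532.90.
Bill 4, $5190: deductible met; 30% of $5190 = $1557. OOP would hit $7161.90 > $5800, so the cap limits the owner to $5800 − $5604.90 = $195.10. Plan pays $5190 − $195.10 = $4994.90.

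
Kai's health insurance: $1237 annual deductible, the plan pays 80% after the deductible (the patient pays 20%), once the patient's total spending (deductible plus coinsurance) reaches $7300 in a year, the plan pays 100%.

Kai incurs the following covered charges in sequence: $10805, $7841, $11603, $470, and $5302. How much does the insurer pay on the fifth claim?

$5135.40

Claim 1 — $10805: deductible takes $1237, $9568 remains; patient's 20% is $1913.60. Patient pays $3150.60; OOP now $3150.60. Insurer: $10805 − $3150.60 = $7654.40.
Claim 2 — $7841: deductible met; 20% of $7841 = $1568.20. Patient pays $1568.20; OOP now $4718.80. Insurer: $7841 − $1568.20 = $6272.80.
Claim 3 — $11603: deductible already satisfied, so patient's share is 20% × $11603 = $2320.60. Patient owes $2320.60 (running OOP $7039.40). Plan pays $11603 − $2320.60 = $9282.40.
Claim 4 — $470: deductible met; 20% of $470 = $94. Patient owes $94 (running OOP $7133.40). Insurer: $470 − $94 = $376.
Claim 5 — $5302: deductible already satisfied, so patient's share is 20% × $5302 = $1060.40. OOP would hit $8193.80 > $7300, so the cap limits the patient to $7300 − $7133.40 = $166.60. Plan pays $5302 − $166.60 = $5135.40.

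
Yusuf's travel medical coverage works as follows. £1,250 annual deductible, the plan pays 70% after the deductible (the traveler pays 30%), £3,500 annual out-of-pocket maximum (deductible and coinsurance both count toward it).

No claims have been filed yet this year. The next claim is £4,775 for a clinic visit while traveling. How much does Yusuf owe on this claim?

Deductible not yet touched, so the first £1,250 of the bill goes to the deductible.
That leaves £4,775 − £1,250 = £3,525 for coinsurance.
30% of £3,525 = £1,057.50 falls to the traveler.
That puts the traveler's cost at £1,250 + £1,057.50 = £2,307.50 before any cap.
Total out-of-pocket so far would be £0 + £2,307.50 = £2,307.50, below the £3,500 cap — no reduction.

£2,307.50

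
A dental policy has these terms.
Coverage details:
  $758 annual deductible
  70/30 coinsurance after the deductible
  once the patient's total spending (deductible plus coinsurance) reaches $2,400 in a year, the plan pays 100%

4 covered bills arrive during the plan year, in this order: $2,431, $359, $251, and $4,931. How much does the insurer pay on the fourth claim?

$3,973.90

Claim 1 ($2,431): deductible takes $758, $1,673 remains; coinsurance $1,673 × 30% = $501.90. Patient pays $1,259.90; OOP now $1,259.90. Insurer: $2,431 − $1,259.90 = $1,171.10.
Claim 2 ($359): deductible already satisfied, so patient's share is 30% × $359 = $107.70. Patient pays $107.70; OOP now $1,367.60. Insurer: $359 − $107.70 = $251.30.
Claim 3 ($251): deductible already satisfied, so patient's share is 30% × $251 = $75.30. Patient pays $75.30; OOP now $1,442.90. Insurer: $251 − $75.30 = $175.70.
Claim 4 ($4,931): deductible already satisfied, so patient's share is 30% × $4,931 = $1,479.30. OOP would hit $2,922.20 > $2,400, so the cap limits the patient to $2,400 − $1,442.90 = $957.10. Plan pays $4,931 − $957.10 = $3,973.90.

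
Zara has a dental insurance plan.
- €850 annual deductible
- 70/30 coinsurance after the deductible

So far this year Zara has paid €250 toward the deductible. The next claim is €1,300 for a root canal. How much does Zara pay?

€810

Deductible still to meet: €850 − €250 = €600.
That leaves €1,300 − €600 = €700 for coinsurance.
30% of €700 = €210 falls to the patient.
Patient responsibility: €600 + €210 = €810.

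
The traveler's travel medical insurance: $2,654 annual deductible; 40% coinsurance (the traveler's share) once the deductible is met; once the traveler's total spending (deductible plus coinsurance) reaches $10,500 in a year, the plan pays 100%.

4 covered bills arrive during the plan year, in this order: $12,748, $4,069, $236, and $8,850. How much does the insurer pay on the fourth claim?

$6,763.60

Claim 1 ($12,748): deductible takes $2,654, $10,094 remains; traveler's 40% is $4,037.60. Traveler pays $6,691.60; OOP now $6,691.60. Plan pays $12,748 − $6,691.60 = $6,056.40.
Claim 2 ($4,069): 40% coinsurance on $4,069 = $1,627.60. Traveler pays $1,627.60; OOP now $8,319.20. Insurer: $4,069 − $1,627.60 = $2,441.40.
Claim 3 ($236): deductible met; 40% of $236 = $94.40. Traveler owes $94.40 (running OOP $8,413.60). Insurer: $236 − $94.40 = $141.60.
Claim 4 ($8,850): deductible already satisfied, so traveler's share is 40% × $8,850 = $3,540. Adding that to $8,413.60 gives $11,953.60, past the $10,500 cap; traveler pays only $10,500 − $8,413.60 = $2,086.40. Insurer: $8,850 − $2,086.40 = $6,763.60.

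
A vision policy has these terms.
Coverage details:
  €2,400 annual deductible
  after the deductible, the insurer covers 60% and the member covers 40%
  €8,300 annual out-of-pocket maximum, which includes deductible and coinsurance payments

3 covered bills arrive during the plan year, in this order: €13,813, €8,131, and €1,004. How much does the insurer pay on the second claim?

€6,796.20

Claim 1 — €13,813: deductible takes €2,400, €11,413 remains; 40% of €11,413 = €4,565.20. Member owes €6,965.20 (running OOP €6,965.20). Plan pays €13,813 − €6,965.20 = €6,847.80.
Claim 2 — €8,131: 40% coinsurance on €8,131 = €3,252.40. Adding that to €6,965.20 gives €10,217.60, past the €8,300 cap; member pays only €8,300 − €6,965.20 = €1,334.80. Insurer: €8,131 − €1,334.80 = €6,796.20.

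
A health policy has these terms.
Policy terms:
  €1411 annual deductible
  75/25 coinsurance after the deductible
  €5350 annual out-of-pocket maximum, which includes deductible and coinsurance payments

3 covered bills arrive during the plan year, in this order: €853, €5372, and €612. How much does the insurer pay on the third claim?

#1 (€853): entire amount goes to the deductible. Patient pays €853; OOP now €853. Insurer: €853 − €853 = €0.
#2 (€5372): deductible takes €558, €4814 remains; 25% of €4814 = €1203.50. Patient owes €1761.50 (running OOP €2614.50). Insurer: €5372 − €1761.50 = €3610.50.
#3 (€612): 25% coinsurance on €612 = €153. Patient pays €153; OOP now €2767.50. Plan pays €612 − €153 = €459.

€459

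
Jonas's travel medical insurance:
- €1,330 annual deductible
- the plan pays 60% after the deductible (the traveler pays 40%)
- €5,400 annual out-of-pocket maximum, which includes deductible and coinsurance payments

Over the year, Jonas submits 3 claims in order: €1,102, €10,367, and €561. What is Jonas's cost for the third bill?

Claim 1 (€1,102): all of it applies to the deductible. Traveler owes €1,102 (running OOP €1,102).
Claim 2 (€10,367): €228 finishes the deductible; €10,139 goes to coinsurance; 40% of €10,139 = €4,055.60. Cost to traveler: €4,283.60. OOP to date €5,385.60.
Claim 3 (€561): 40% coinsurance on €561 = €224.40. That would push OOP to €5,610, over the €5,400 cap, so traveler pays €5,400 − €5,385.60 = €14.40.

€14.40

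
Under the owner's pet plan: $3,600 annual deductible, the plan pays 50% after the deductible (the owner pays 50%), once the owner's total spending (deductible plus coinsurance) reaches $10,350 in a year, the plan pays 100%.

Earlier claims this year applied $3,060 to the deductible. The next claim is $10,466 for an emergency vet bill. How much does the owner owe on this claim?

$5,503

Deductible still to meet: $3,600 − $3,060 = $540.
After the $540 deductible portion, $10,466 − $540 = $9,926 is subject to coinsurance.
50% of $9,926 = $4,963 falls to the owner.
So the owner owes $540 + $4,963 = $5,503 before any cap.
Year-to-date out-of-pocket becomes $3,060 + $5,503 = $8,563, still under the $10,350 maximum, so no cap applies.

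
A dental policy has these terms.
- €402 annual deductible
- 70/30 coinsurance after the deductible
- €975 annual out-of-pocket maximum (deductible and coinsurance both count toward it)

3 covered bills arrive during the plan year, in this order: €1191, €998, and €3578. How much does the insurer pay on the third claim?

€3541.10

Claim 1 (€1191): deductible takes €402, €789 remains; patient's 30% is €236.70. Patient pays €638.70; OOP now €638.70. Insurer: €1191 − €638.70 = €552.30.
Claim 2 (€998): deductible already satisfied, so patient's share is 30% × €998 = €299.40. Cost to patient: €299.40. OOP to date €938.10. Insurer: €998 − €299.40 = €698.60.
Claim 3 (€3578): deductible already satisfied, so patient's share is 30% × €3578 = €1073.40. OOP would hit €2011.50 > €975, so the cap limits the patient to €975 − €938.10 = €36.90. Insurer: €3578 − €36.90 = €3541.10.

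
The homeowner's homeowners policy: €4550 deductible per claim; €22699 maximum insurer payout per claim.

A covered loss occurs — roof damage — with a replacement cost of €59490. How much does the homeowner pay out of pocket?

€36791

Less the €4550 deductible: €59490 − €4550 = €54940.
€54940 exceeds the €22699 limit, so the insurer pays the limit: €22699.
The homeowner bears the rest of the original loss: €59490 − €22699 = €36791.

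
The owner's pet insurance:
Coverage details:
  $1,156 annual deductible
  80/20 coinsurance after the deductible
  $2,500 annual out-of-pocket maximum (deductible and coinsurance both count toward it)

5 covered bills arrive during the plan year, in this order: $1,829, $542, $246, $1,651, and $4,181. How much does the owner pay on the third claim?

$49.20

#1 ($1,829): $1,156 finishes the deductible; $673 goes to coinsurance; 20% of $673 = $134.60. Owner pays $1,290.60; OOP now $1,290.60.
#2 ($542): 20% coinsurance on $542 = $108.40. Owner pays $108.40; OOP now $1,399.
#3 ($246): deductible already satisfied, so owner's share is 20% × $246 = $49.20. Cost to owner: $49.20. OOP to date $1,448.20.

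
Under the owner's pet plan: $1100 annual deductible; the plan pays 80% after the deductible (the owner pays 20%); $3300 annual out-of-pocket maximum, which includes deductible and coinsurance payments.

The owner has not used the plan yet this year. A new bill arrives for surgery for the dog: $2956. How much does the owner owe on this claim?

The full $1100 deductible is still open; $1100 of this bill applies to it.
After the $1100 deductible portion, $2956 − $1100 = $1856 is subject to coinsurance.
Coinsurance: $1856 × 20% = $371.20.
So the owner owes $1100 + $371.20 = $1471.20 before any cap.
Year-to-date out-of-pocket becomes $0 + $1471.20 = $1471.20, still under the $3300 maximum, so no cap applies.

$1471.20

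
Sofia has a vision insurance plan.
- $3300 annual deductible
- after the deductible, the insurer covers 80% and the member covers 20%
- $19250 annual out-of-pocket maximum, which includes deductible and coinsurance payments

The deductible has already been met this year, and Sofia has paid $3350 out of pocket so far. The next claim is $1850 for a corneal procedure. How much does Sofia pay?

With the deductible met, the entire $1850 is subject to coinsurance.
20% of $1850 = $370 falls to the member.
Year-to-date out-of-pocket becomes $3350 + $370 = $3720, still under the $19250 maximum, so no cap applies.

$370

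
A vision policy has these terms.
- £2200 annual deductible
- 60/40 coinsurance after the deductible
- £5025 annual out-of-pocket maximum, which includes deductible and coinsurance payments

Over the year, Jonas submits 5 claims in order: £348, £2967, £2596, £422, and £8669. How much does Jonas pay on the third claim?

£1038.40

#1 (£348): all of it applies to the deductible. Member owes £348 (running OOP £348).
#2 (£2967): £1852 finishes the deductible; £1115 goes to coinsurance; member's 40% is £446. Member owes £2298 (running OOP £2646).
#3 (£2596): deductible already satisfied, so member's share is 40% × £2596 = £1038.40. Cost to member: £1038.40. OOP to date £3684.40.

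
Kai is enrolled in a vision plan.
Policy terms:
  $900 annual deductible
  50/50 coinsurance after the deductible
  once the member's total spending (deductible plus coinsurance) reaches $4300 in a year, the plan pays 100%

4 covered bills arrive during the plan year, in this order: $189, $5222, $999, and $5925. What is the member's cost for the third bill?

$499.50

Claim 1 ($189): fully absorbed by the deductible. Cost to member: $189. OOP to date $189.
Claim 2 ($5222): deductible takes $711, $4511 remains; 50% of $4511 = $2255.50. Member pays $2966.50; OOP now $3155.50.
Claim 3 ($999): deductible met; 50% of $999 = $499.50. Member owes $499.50 (running OOP $3655).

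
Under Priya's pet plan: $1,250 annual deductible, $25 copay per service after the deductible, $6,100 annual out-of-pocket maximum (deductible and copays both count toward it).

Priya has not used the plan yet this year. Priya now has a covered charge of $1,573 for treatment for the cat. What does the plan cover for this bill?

$298

Nothing has been paid toward the $1,250 deductible, so the first $1,250 of this charge is applied there.
That leaves $1,573 − $1,250 = $323 for the copay.
Copay on this service: $25.
So the owner owes $1,250 + $25 = $1,275 before any cap.
Total out-of-pocket so far would be $0 + $1,275 = $1,275, below the $6,100 cap — no reduction.
The plan picks up $1,573 − $1,275 = $298.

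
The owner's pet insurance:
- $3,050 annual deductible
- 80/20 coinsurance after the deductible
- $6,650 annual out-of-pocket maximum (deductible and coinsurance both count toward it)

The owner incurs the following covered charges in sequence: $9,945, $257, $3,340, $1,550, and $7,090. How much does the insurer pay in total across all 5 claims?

$15,532

Claim 1 ($9,945): deductible takes $3,050, $6,895 remains; 20% of $6,895 = $1,379. Cost to owner: $4,429. OOP to date $4,429. Insurer: $9,945 − $4,429 = $5,516.
Claim 2 ($257): deductible already satisfied, so owner's share is 20% × $257 = $51.40. Cost to owner: $51.40. OOP to date $4,480.40. Insurer: $257 − $51.40 = $205.60.
Claim 3 ($3,340): deductible already satisfied, so owner's share is 20% × $3,340 = $668. Owner pays $668; OOP now $5,148.40. Plan pays $3,340 − $668 = $2,672.
Claim 4 ($1,550): 20% coinsurance on $1,550 = $310. Owner pays $310; OOP now $5,458.40. Plan pays $1,550 − $310 = $1,240.
Claim 5 ($7,090): deductible met; 20% of $7,090 = $1,418. Adding that to $5,458.40 gives $6,876.40, past the $6,650 cap; owner pays only $6,650 − $5,458.40 = $1,191.60. Insurer: $7,090 − $1,191.60 = $5,898.40.
Insurer total = bills − owner's total = $22,182 − $6,650 = $15,532.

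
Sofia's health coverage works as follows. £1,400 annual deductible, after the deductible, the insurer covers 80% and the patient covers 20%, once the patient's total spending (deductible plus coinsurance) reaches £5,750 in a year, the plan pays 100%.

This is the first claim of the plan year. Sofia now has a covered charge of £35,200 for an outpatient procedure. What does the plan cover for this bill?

£29,450

The full £1,400 deductible is still open; £1,400 of this bill applies to it.
After the £1,400 deductible portion, £35,200 − £1,400 = £33,800 is subject to coinsurance.
Coinsurance: £33,800 × 20% = £6,760.
That puts the patient's cost at £1,400 + £6,760 = £8,160 before any cap.
That would bring total out-of-pocket to £8,160, past the £5,750 cap. The patient is capped at £5,750 − £0 = £5,750 on this claim.
The insurer covers the remainder: £35,200 − £5,750 = £29,450.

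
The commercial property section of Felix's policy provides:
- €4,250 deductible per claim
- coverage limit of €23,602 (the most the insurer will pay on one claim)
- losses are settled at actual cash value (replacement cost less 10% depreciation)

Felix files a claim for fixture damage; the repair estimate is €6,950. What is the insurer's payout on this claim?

At 10% depreciation, ACV = €6,950 − €695 = €6,255.
Subtract the deductible: €6,255 − €4,250 = €2,005.
That's under the €23,602 cap, so the insurer reimburses the full €2,005.

€2,005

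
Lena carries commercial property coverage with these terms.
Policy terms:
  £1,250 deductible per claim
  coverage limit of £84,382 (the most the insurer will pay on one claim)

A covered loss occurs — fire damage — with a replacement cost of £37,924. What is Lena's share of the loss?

After the deductible, £37,924 − £1,250 = £36,674 remains.
That's under the £84,382 cap, so the insurer reimburses the full £36,674.
Out of pocket: £37,924 − £36,674 = £1,250.

£1,250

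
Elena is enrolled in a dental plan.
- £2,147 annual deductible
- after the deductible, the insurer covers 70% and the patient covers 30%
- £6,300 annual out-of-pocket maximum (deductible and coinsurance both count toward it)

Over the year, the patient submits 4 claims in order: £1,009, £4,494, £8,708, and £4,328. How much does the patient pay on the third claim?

Bill 1, £1,009: all of it applies to the deductible. Patient pays £1,009; OOP now £1,009.
Bill 2, £4,494: deductible takes £1,138, £3,356 remains; patient's 30% is £1,006.80. Patient pays £2,144.80; OOP now £3,153.80.
Bill 3, £8,708: 30% coinsurance on £8,708 = £2,612.40. Patient owes £2,612.40 (running OOP £5,766.20).

£2,612.40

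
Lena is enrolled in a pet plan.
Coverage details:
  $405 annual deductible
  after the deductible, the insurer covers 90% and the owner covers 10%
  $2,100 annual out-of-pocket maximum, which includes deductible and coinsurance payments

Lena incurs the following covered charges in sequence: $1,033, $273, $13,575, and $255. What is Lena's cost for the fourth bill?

Claim 1 ($1,033): $405 finishes the deductible; $628 goes to coinsurance; coinsurance $628 × 10% = $62.80. Owner owes $467.80 (running OOP $467.80).
Claim 2 ($273): deductible already satisfied, so owner's share is 10% × $273 = $27.30. Owner pays $27.30; OOP now $495.10.
Claim 3 ($13,575): deductible already satisfied, so owner's share is 10% × $13,575 = $1,357.50. Owner pays $1,357.50; OOP now $1,852.60.
Claim 4 ($255): deductible met; 10% of $255 = $25.50. Owner pays $25.50; OOP now $1,878.10.

$25.50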